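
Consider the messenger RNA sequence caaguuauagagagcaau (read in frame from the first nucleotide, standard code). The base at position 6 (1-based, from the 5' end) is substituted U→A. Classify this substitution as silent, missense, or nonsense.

silent

Position 6 falls in codon 2: GUU → Val.
After the substitution the codon is GUA → Val.
Both encode Val, so the change is synonymous.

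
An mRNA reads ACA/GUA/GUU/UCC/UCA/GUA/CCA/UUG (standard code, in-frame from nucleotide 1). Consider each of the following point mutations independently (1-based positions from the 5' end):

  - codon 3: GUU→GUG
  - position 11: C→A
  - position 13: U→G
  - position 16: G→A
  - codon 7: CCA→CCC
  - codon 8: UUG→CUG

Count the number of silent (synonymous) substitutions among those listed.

3

Codon 3: GUU (Val) → GUG (Val) — synonymous.
Codon 4: UCC (Ser) → UAC (Tyr) — missense.
Codon 5: UCA (Ser) → GCA (Ala) — missense.
Codon 6: GUA (Val) → AUA (Ile) — missense.
Codon 7: CCA (Pro) → CCC (Pro) — synonymous.
Codon 8: UUG (Leu) → CUG (Leu) — synonymous.
Synonymous: 3 of 6.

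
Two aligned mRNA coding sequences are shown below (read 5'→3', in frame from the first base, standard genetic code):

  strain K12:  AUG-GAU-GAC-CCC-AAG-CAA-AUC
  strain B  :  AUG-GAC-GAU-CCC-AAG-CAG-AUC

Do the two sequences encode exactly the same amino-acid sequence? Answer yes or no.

Codon 1: AUG Met / AUG Met — identical.
Codon 2: GAU Asp / GAC Asp — synonymous.
Codon 3: GAC Asp / GAU Asp — synonymous.
Codon 4: CCC Pro / CCC Pro — identical.
Codon 5: AAG Lys / AAG Lys — identical.
Codon 6: CAA Gln / CAG Gln — synonymous.
Codon 7: AUC Ile / AUC Ile — identical.
Nonsynonymous differences: 0 → same protein.

yes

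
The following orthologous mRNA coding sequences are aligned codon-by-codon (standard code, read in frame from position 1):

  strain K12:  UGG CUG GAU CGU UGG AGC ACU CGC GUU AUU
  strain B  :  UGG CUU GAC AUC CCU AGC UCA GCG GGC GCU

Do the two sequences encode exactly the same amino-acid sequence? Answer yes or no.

Codon 1: UGG Trp / UGG Trp — identical.
Codon 2: CUG Leu / CUU Leu — synonymous.
Codon 3: GAU Asp / GAC Asp — synonymous.
Codon 4: CGU Arg / AUC Ile — nonsynonymous.
Codon 5: UGG Trp / CCU Pro — nonsynonymous.
Codon 6: AGC Ser / AGC Ser — identical.
Codon 7: ACU Thr / UCA Ser — nonsynonymous.
Codon 8: CGC Arg / GCG Ala — nonsynonymous.
Codon 9: GUU Val / GGC Gly — nonsynonymous.
Codon 10: AUU Ile / GCU Ala — nonsynonymous.
Nonsynonymous differences: 6 → different protein.

no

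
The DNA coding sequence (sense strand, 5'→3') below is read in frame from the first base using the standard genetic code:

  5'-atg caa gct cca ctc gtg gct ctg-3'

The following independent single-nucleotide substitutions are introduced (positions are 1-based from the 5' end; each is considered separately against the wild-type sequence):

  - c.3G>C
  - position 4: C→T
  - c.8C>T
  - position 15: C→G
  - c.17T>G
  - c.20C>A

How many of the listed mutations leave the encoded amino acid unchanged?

1

Codon 1: ATG (Met) → ATC (Ile) — missense.
Codon 2: CAA (Gln) → TAA (Stop) — nonsense.
Codon 3: GCT (Ala) → GTT (Val) — missense.
Codon 5: CTC (Leu) → CTG (Leu) — synonymous.
Codon 6: GTG (Val) → GGG (Gly) — missense.
Codon 7: GCT (Ala) → GAT (Asp) — missense.
Synonymous: 1 of 6.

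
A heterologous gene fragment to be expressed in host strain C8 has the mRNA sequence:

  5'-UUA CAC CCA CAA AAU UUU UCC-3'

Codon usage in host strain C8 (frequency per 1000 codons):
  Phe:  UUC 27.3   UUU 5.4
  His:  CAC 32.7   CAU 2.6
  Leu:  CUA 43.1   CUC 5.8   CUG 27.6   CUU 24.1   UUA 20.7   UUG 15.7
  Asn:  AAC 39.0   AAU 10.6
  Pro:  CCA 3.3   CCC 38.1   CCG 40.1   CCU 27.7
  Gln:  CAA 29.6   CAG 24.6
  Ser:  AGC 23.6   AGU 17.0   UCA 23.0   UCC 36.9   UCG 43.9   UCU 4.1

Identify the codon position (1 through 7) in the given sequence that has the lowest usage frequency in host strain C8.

Codon 1 UUA (Leu): 20.7 per 1000.
Codon 2 CAC (His): 32.7 per 1000.
Codon 3 CCA (Pro): 3.3 per 1000.
Codon 4 CAA (Gln): 29.6 per 1000.
Codon 5 AAU (Asn): 10.6 per 1000.
Codon 6 UUU (Phe): 5.4 per 1000.
Codon 7 UCC (Ser): 36.9 per 1000.
Lowest frequency is 3.3 at codon 3.

3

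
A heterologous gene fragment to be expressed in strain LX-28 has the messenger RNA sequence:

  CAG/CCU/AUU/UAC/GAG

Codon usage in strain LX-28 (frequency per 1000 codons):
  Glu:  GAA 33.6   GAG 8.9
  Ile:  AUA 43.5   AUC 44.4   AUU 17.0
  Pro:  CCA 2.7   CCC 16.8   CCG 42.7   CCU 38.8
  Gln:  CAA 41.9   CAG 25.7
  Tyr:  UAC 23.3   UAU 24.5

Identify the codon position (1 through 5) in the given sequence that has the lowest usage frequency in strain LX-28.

5

Codon 1 CAG (Gln): 25.7 per 1000.
Codon 2 CCU (Pro): 38.8 per 1000.
Codon 3 AUU (Ile): 17.0 per 1000.
Codon 4 UAC (Tyr): 23.3 per 1000.
Codon 5 GAG (Glu): 8.9 per 1000.
Lowest frequency is 8.9 at codon 5.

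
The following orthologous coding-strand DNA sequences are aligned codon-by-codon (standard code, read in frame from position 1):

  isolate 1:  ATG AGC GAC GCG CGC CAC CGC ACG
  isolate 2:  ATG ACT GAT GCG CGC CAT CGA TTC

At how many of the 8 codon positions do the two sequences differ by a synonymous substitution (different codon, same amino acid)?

3

Codon 1: ATG Met / ATG Met — identical.
Codon 2: AGC Ser / ACT Thr — nonsynonymous.
Codon 3: GAC Asp / GAT Asp — synonymous.
Codon 4: GCG Ala / GCG Ala — identical.
Codon 5: CGC Arg / CGC Arg — identical.
Codon 6: CAC His / CAT His — synonymous.
Codon 7: CGC Arg / CGA Arg — synonymous.
Codon 8: ACG Thr / TTC Phe — nonsynonymous.
Synonymous differences: 3.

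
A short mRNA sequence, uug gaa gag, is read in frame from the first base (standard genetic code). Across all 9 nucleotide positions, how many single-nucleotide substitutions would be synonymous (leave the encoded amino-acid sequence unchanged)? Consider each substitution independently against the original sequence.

4

Codon 1 (UUG, Leu): 2 synonymous substitutions.
Codon 2 (GAA, Glu): 1 synonymous substitution.
Codon 3 (GAG, Glu): 1 synonymous substitution.
Total: 2 + 1 + 1 = 4.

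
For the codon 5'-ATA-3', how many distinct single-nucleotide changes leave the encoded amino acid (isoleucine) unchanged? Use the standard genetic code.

Position 1: none → 0 synonymous.
Position 2: none → 0 synonymous.
Position 3: ATT, ATC → 2 synonymous.
Total: 0 + 0 + 2 = 2.

2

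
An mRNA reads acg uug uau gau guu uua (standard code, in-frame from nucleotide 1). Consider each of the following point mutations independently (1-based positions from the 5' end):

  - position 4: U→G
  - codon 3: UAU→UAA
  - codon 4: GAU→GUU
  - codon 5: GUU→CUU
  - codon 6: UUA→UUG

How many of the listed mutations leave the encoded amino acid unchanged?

Codon 2: UUG (Leu) → GUG (Val) — missense.
Codon 3: UAU (Tyr) → UAA (Stop) — nonsense.
Codon 4: GAU (Asp) → GUU (Val) — missense.
Codon 5: GUU (Val) → CUU (Leu) — missense.
Codon 6: UUA (Leu) → UUG (Leu) — synonymous.
Synonymous: 1 of 5.

1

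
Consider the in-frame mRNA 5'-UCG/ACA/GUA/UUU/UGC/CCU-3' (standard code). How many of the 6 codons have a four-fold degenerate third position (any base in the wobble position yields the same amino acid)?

Codon 1 UCG (Ser): third position 4-fold.
Codon 2 ACA (Thr): third position 4-fold.
Codon 3 GUA (Val): third position 4-fold.
Codon 4 UUU (Phe): third position 2-fold.
Codon 5 UGC (Cys): third position 2-fold.
Codon 6 CCU (Pro): third position 4-fold.
Four-fold degenerate third positions: 4.

4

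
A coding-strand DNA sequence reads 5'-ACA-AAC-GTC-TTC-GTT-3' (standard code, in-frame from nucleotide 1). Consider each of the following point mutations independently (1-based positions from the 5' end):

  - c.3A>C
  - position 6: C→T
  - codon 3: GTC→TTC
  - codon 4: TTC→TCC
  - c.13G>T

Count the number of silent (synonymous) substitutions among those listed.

2

Codon 1: ACA (Thr) → ACC (Thr) — synonymous.
Codon 2: AAC (Asn) → AAT (Asn) — synonymous.
Codon 3: GTC (Val) → TTC (Phe) — missense.
Codon 4: TTC (Phe) → TCC (Ser) — missense.
Codon 5: GTT (Val) → TTT (Phe) — missense.
Synonymous: 2 of 5.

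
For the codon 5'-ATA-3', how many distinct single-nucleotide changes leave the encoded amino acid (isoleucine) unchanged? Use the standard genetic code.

2

Position 1: none → 0 synonymous.
Position 2: none → 0 synonymous.
Position 3: ATT, ATC → 2 synonymous.
Total: 0 + 0 + 2 = 2.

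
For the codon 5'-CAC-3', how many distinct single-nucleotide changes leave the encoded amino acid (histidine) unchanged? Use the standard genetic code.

Position 1: none → 0 synonymous.
Position 2: none → 0 synonymous.
Position 3: CAU → 1 synonymous.
Total: 0 + 0 + 1 = 1.

1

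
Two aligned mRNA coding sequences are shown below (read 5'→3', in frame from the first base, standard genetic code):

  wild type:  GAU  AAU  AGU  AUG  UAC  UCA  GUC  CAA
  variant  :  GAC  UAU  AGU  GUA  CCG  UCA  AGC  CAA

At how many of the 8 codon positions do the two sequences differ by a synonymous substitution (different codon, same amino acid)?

1

Codon 1: GAU Asp / GAC Asp — synonymous.
Codon 2: AAU Asn / UAU Tyr — nonsynonymous.
Codon 3: AGU Ser / AGU Ser — identical.
Codon 4: AUG Met / GUA Val — nonsynonymous.
Codon 5: UAC Tyr / CCG Pro — nonsynonymous.
Codon 6: UCA Ser / UCA Ser — identical.
Codon 7: GUC Val / AGC Ser — nonsynonymous.
Codon 8: CAA Gln / CAA Gln — identical.
Synonymous differences: 1.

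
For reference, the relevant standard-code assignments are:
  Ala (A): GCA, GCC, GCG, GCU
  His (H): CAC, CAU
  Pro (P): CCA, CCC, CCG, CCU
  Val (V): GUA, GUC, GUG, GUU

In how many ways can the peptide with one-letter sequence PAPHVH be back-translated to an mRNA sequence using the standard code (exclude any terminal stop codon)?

1024

Pro: 4 codons.
Ala: 4 codons.
Pro: 4 codons.
His: 2 codons.
Val: 4 codons.
His: 2 codons.
4 × 4 × 4 × 2 × 4 × 2 = 1024.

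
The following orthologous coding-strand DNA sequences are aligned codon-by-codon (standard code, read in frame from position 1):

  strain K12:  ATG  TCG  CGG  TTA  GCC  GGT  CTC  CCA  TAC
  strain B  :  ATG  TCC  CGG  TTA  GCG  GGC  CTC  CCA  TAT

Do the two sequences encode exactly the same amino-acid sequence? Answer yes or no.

yes

Codon 1: ATG Met / ATG Met — identical.
Codon 2: TCG Ser / TCC Ser — synonymous.
Codon 3: CGG Arg / CGG Arg — identical.
Codon 4: TTA Leu / TTA Leu — identical.
Codon 5: GCC Ala / GCG Ala — synonymous.
Codon 6: GGT Gly / GGC Gly — synonymous.
Codon 7: CTC Leu / CTC Leu — identical.
Codon 8: CCA Pro / CCA Pro — identical.
Codon 9: TAC Tyr / TAT Tyr — synonymous.
Nonsynonymous differences: 0 → same protein.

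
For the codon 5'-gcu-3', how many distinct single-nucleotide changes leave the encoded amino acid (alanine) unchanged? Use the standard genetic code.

3

Position 1: none → 0 synonymous.
Position 2: none → 0 synonymous.
Position 3: GCC, GCA, GCG → 3 synonymous.
Total: 0 + 0 + 3 = 3.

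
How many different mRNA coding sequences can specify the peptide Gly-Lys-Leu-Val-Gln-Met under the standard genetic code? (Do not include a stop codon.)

Gly: 4 codons.
Lys: 2 codons.
Leu: 6 codons.
Val: 4 codons.
Gln: 2 codons.
Met: 1 codon.
4 × 2 × 6 × 4 × 2 × 1 = 384.

384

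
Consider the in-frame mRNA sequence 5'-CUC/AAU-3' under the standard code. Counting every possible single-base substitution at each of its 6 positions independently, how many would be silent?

Codon 1 (CUC, Leu): 3 synonymous substitutions.
Codon 2 (AAU, Asn): 1 synonymous substitution.
Total: 3 + 1 = 4.

4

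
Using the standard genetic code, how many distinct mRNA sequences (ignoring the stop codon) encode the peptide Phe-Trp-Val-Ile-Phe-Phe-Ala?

Phe: 2 codons.
Trp: 1 codon.
Val: 4 codons.
Ile: 3 codons.
Phe: 2 codons.
Phe: 2 codons.
Ala: 4 codons.
2 × 1 × 4 × 3 × 2 × 2 × 4 = 384.

384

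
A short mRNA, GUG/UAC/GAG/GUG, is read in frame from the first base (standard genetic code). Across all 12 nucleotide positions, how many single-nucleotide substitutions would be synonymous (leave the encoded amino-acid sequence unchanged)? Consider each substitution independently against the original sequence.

Codon 1 (GUG, Val): 3 synonymous substitutions.
Codon 2 (UAC, Tyr): 1 synonymous substitution.
Codon 3 (GAG, Glu): 1 synonymous substitution.
Codon 4 (GUG, Val): 3 synonymous substitutions.
Total: 3 + 1 + 1 + 3 = 8.

8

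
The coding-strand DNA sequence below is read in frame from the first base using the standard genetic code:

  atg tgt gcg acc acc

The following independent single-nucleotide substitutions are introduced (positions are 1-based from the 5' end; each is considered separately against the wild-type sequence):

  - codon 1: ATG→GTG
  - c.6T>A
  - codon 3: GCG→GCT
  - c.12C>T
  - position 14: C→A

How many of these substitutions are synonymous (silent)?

Codon 1: ATG (Met) → GTG (Val) — missense.
Codon 2: TGT (Cys) → TGA (Stop) — nonsense.
Codon 3: GCG (Ala) → GCT (Ala) — synonymous.
Codon 4: ACC (Thr) → ACT (Thr) — synonymous.
Codon 5: ACC (Thr) → AAC (Asn) — missense.
Synonymous: 2 of 5.

2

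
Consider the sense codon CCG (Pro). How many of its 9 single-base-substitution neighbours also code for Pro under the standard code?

Position 1: none → 0 synonymous.
Position 2: none → 0 synonymous.
Position 3: CCU, CCC, CCA → 3 synonymous.
Total: 0 + 0 + 3 = 3.

3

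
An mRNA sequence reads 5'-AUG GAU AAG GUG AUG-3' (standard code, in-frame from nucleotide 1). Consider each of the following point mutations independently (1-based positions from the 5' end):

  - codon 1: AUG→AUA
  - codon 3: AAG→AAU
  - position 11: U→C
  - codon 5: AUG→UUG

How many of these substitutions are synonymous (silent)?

0

Codon 1: AUG (Met) → AUA (Ile) — missense.
Codon 3: AAG (Lys) → AAU (Asn) — missense.
Codon 4: GUG (Val) → GCG (Ala) — missense.
Codon 5: AUG (Met) → UUG (Leu) — missense.
Synonymous: 0 of 4.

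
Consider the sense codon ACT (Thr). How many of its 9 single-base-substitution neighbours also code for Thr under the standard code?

3

Position 1: none → 0 synonymous.
Position 2: none → 0 synonymous.
Position 3: ACC, ACA, ACG → 3 synonymous.
Total: 0 + 0 + 3 = 3.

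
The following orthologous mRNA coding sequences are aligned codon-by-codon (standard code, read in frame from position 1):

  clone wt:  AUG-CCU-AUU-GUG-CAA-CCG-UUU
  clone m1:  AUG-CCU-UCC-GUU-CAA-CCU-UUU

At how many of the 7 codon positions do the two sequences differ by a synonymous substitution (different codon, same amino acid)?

Codon 1: AUG Met / AUG Met — identical.
Codon 2: CCU Pro / CCU Pro — identical.
Codon 3: AUU Ile / UCC Ser — nonsynonymous.
Codon 4: GUG Val / GUU Val — synonymous.
Codon 5: CAA Gln / CAA Gln — identical.
Codon 6: CCG Pro / CCU Pro — synonymous.
Codon 7: UUU Phe / UUU Phe — identical.
Synonymous differences: 2.

2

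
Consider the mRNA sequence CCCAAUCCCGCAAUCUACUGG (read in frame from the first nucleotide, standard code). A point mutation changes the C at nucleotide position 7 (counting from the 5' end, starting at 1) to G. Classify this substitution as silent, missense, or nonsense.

Position 7 falls in codon 3: CCC → Pro.
After the substitution the codon is GCC → Ala.
Pro ≠ Ala, so this is a missense mutation.

missense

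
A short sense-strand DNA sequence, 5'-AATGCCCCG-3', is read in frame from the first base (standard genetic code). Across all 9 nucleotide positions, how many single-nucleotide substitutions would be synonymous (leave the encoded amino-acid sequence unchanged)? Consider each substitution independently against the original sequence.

Codon 1 (AAT, Asn): 1 synonymous substitution.
Codon 2 (GCC, Ala): 3 synonymous substitutions.
Codon 3 (CCG, Pro): 3 synonymous substitutions.
Total: 1 + 3 + 3 = 7.

7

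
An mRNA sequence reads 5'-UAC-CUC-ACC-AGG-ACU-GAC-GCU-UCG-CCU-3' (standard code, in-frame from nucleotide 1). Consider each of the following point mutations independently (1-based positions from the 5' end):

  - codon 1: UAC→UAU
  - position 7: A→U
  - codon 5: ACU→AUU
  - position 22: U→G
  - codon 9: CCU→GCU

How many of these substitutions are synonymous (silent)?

Codon 1: UAC (Tyr) → UAU (Tyr) — synonymous.
Codon 3: ACC (Thr) → UCC (Ser) — missense.
Codon 5: ACU (Thr) → AUU (Ile) — missense.
Codon 8: UCG (Ser) → GCG (Ala) — missense.
Codon 9: CCU (Pro) → GCU (Ala) — missense.
Synonymous: 1 of 5.

1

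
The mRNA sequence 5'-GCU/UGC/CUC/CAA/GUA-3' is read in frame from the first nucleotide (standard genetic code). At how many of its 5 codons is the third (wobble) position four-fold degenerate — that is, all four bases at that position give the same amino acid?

3

Codon 1 GCU (Ala): third position 4-fold.
Codon 2 UGC (Cys): third position 2-fold.
Codon 3 CUC (Leu): third position 4-fold.
Codon 4 CAA (Gln): third position 2-fold.
Codon 5 GUA (Val): third position 4-fold.
Four-fold degenerate third positions: 3.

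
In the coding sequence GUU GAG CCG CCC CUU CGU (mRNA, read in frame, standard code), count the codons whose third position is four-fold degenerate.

5

Codon 1 GUU (Val): third position 4-fold.
Codon 2 GAG (Glu): third position 2-fold.
Codon 3 CCG (Pro): third position 4-fold.
Codon 4 CCC (Pro): third position 4-fold.
Codon 5 CUU (Leu): third position 4-fold.
Codon 6 CGU (Arg): third position 4-fold.
Four-fold degenerate third positions: 5.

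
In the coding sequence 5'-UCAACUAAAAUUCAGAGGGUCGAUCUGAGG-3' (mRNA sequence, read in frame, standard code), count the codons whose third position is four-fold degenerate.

Codon 1 UCA (Ser): third position 4-fold.
Codon 2 ACU (Thr): third position 4-fold.
Codon 3 AAA (Lys): third position 2-fold.
Codon 4 AUU (Ile): third position 3-fold.
Codon 5 CAG (Gln): third position 2-fold.
Codon 6 AGG (Arg): third position 2-fold.
Codon 7 GUC (Val): third position 4-fold.
Codon 8 GAU (Asp): third position 2-fold.
Codon 9 CUG (Leu): third position 4-fold.
Codon 10 AGG (Arg): third position 2-fold.
Four-fold degenerate third positions: 4.

4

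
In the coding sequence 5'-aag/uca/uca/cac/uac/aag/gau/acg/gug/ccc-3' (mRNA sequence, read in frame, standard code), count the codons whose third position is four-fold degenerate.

5

Codon 1 AAG (Lys): third position 2-fold.
Codon 2 UCA (Ser): third position 4-fold.
Codon 3 UCA (Ser): third position 4-fold.
Codon 4 CAC (His): third position 2-fold.
Codon 5 UAC (Tyr): third position 2-fold.
Codon 6 AAG (Lys): third position 2-fold.
Codon 7 GAU (Asp): third position 2-fold.
Codon 8 ACG (Thr): third position 4-fold.
Codon 9 GUG (Val): third position 4-fold.
Codon 10 CCC (Pro): third position 4-fold.
Four-fold degenerate third positions: 5.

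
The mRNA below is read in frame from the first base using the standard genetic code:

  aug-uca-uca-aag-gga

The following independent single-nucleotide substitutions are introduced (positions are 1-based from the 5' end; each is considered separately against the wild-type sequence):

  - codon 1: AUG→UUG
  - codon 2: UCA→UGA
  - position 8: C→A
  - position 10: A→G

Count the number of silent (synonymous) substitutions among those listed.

Codon 1: AUG (Met) → UUG (Leu) — missense.
Codon 2: UCA (Ser) → UGA (Stop) — nonsense.
Codon 3: UCA (Ser) → UAA (Stop) — nonsense.
Codon 4: AAG (Lys) → GAG (Glu) — missense.
Synonymous: 0 of 4.

0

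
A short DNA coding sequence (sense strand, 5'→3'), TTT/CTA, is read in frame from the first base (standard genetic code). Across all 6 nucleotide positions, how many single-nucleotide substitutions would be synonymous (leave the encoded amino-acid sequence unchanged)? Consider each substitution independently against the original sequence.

5

Codon 1 (TTT, Phe): 1 synonymous substitution.
Codon 2 (CTA, Leu): 4 synonymous substitutions.
Total: 1 + 4 = 5.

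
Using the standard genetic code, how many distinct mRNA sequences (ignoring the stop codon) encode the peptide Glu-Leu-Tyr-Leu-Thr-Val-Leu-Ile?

41472

Glu: 2 codons.
Leu: 6 codons.
Tyr: 2 codons.
Leu: 6 codons.
Thr: 4 codons.
Val: 4 codons.
Leu: 6 codons.
Ile: 3 codons.
2 × 6 × 2 × 6 × 4 × 4 × 6 × 3 = 41472.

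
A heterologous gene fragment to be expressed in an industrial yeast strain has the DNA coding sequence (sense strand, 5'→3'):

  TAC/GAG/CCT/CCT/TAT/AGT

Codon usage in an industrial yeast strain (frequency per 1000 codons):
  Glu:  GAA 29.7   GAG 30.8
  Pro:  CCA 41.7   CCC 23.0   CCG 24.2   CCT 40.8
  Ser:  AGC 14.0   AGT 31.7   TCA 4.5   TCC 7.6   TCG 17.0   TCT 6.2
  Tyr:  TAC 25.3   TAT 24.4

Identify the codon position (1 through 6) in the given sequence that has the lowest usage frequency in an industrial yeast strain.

Codon 1 TAC (Tyr): 25.3 per 1000.
Codon 2 GAG (Glu): 30.8 per 1000.
Codon 3 CCT (Pro): 40.8 per 1000.
Codon 4 CCT (Pro): 40.8 per 1000.
Codon 5 TAT (Tyr): 24.4 per 1000.
Codon 6 AGT (Ser): 31.7 per 1000.
Lowest frequency is 24.4 at codon 5.

5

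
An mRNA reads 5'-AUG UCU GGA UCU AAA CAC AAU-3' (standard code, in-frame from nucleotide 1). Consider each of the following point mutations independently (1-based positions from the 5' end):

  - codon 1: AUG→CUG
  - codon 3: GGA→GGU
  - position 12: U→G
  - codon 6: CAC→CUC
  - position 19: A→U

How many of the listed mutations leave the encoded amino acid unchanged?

Codon 1: AUG (Met) → CUG (Leu) — missense.
Codon 3: GGA (Gly) → GGU (Gly) — synonymous.
Codon 4: UCU (Ser) → UCG (Ser) — synonymous.
Codon 6: CAC (His) → CUC (Leu) — missense.
Codon 7: AAU (Asn) → UAU (Tyr) — missense.
Synonymous: 2 of 5.

2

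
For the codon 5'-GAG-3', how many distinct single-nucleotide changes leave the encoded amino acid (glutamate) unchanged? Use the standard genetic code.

1

Position 1: none → 0 synonymous.
Position 2: none → 0 synonymous.
Position 3: GAA → 1 synonymous.
Total: 0 + 0 + 1 = 1.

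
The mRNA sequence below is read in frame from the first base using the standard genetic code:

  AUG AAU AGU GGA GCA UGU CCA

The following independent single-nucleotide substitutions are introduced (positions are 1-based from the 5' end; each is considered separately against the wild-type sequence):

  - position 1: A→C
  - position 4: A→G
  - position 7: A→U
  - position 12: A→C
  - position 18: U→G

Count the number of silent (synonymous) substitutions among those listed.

1

Codon 1: AUG (Met) → CUG (Leu) — missense.
Codon 2: AAU (Asn) → GAU (Asp) — missense.
Codon 3: AGU (Ser) → UGU (Cys) — missense.
Codon 4: GGA (Gly) → GGC (Gly) — synonymous.
Codon 6: UGU (Cys) → UGG (Trp) — missense.
Synonymous: 1 of 5.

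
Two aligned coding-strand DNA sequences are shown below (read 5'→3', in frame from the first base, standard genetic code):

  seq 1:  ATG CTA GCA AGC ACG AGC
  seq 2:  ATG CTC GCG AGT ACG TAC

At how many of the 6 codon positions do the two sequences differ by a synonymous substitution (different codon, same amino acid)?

3

Codon 1: ATG Met / ATG Met — identical.
Codon 2: CTA Leu / CTC Leu — synonymous.
Codon 3: GCA Ala / GCG Ala — synonymous.
Codon 4: AGC Ser / AGT Ser — synonymous.
Codon 5: ACG Thr / ACG Thr — identical.
Codon 6: AGC Ser / TAC Tyr — nonsynonymous.
Synonymous differences: 3.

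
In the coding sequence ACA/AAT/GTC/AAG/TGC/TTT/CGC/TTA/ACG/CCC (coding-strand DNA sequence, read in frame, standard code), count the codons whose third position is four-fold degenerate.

Codon 1 ACA (Thr): third position 4-fold.
Codon 2 AAT (Asn): third position 2-fold.
Codon 3 GTC (Val): third position 4-fold.
Codon 4 AAG (Lys): third position 2-fold.
Codon 5 TGC (Cys): third position 2-fold.
Codon 6 TTT (Phe): third position 2-fold.
Codon 7 CGC (Arg): third position 4-fold.
Codon 8 TTA (Leu): third position 2-fold.
Codon 9 ACG (Thr): third position 4-fold.
Codon 10 CCC (Pro): third position 4-fold.
Four-fold degenerate third positions: 5.

5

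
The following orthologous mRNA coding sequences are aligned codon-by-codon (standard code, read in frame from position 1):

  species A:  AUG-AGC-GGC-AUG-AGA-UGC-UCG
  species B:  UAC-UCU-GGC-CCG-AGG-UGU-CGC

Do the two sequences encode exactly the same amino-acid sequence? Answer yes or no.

no

Codon 1: AUG Met / UAC Tyr — nonsynonymous.
Codon 2: AGC Ser / UCU Ser — synonymous.
Codon 3: GGC Gly / GGC Gly — identical.
Codon 4: AUG Met / CCG Pro — nonsynonymous.
Codon 5: AGA Arg / AGG Arg — synonymous.
Codon 6: UGC Cys / UGU Cys — synonymous.
Codon 7: UCG Ser / CGC Arg — nonsynonymous.
Nonsynonymous differences: 3 → different protein.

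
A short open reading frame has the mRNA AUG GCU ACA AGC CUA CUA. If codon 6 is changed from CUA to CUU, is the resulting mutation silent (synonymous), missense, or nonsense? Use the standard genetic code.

silent

Position 18 falls in codon 6: CUA → Leu.
After the substitution the codon is CUU → Leu.
Both encode Leu, so the change is synonymous.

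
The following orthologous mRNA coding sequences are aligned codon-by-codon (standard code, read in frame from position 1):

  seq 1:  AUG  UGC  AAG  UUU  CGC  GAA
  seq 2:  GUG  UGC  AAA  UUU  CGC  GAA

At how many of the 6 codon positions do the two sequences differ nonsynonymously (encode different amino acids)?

Codon 1: AUG Met / GUG Val — nonsynonymous.
Codon 2: UGC Cys / UGC Cys — identical.
Codon 3: AAG Lys / AAA Lys — synonymous.
Codon 4: UUU Phe / UUU Phe — identical.
Codon 5: CGC Arg / CGC Arg — identical.
Codon 6: GAA Glu / GAA Glu — identical.
Nonsynonymous differences: 1.

1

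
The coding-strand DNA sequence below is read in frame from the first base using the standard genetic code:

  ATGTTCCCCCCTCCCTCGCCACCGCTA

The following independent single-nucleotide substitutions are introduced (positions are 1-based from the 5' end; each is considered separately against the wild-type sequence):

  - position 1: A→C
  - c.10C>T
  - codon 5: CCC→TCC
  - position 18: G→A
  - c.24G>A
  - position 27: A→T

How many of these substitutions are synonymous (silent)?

Codon 1: ATG (Met) → CTG (Leu) — missense.
Codon 4: CCT (Pro) → TCT (Ser) — missense.
Codon 5: CCC (Pro) → TCC (Ser) — missense.
Codon 6: TCG (Ser) → TCA (Ser) — synonymous.
Codon 8: CCG (Pro) → CCA (Pro) — synonymous.
Codon 9: CTA (Leu) → CTT (Leu) — synonymous.
Synonymous: 3 of 6.

3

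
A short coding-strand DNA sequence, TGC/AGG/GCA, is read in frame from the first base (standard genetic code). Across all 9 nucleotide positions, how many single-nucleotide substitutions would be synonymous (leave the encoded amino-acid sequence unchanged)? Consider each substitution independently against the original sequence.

6

Codon 1 (TGC, Cys): 1 synonymous substitution.
Codon 2 (AGG, Arg): 2 synonymous substitutions.
Codon 3 (GCA, Ala): 3 synonymous substitutions.
Total: 1 + 2 + 3 = 6.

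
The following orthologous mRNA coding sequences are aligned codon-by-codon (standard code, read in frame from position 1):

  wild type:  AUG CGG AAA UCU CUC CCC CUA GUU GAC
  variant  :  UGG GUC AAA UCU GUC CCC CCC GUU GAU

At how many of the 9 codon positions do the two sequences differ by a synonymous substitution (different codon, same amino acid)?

Codon 1: AUG Met / UGG Trp — nonsynonymous.
Codon 2: CGG Arg / GUC Val — nonsynonymous.
Codon 3: AAA Lys / AAA Lys — identical.
Codon 4: UCU Ser / UCU Ser — identical.
Codon 5: CUC Leu / GUC Val — nonsynonymous.
Codon 6: CCC Pro / CCC Pro — identical.
Codon 7: CUA Leu / CCC Pro — nonsynonymous.
Codon 8: GUU Val / GUU Val — identical.
Codon 9: GAC Asp / GAU Asp — synonymous.
Synonymous differences: 1.

1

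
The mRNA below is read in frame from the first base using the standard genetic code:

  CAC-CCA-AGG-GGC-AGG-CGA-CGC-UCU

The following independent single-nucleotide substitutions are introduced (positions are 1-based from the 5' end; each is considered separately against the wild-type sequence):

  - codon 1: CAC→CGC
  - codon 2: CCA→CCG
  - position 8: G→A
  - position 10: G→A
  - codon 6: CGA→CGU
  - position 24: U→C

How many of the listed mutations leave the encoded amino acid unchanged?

Codon 1: CAC (His) → CGC (Arg) — missense.
Codon 2: CCA (Pro) → CCG (Pro) — synonymous.
Codon 3: AGG (Arg) → AAG (Lys) — missense.
Codon 4: GGC (Gly) → AGC (Ser) — missense.
Codon 6: CGA (Arg) → CGU (Arg) — synonymous.
Codon 8: UCU (Ser) → UCC (Ser) — synonymous.
Synonymous: 3 of 6.

3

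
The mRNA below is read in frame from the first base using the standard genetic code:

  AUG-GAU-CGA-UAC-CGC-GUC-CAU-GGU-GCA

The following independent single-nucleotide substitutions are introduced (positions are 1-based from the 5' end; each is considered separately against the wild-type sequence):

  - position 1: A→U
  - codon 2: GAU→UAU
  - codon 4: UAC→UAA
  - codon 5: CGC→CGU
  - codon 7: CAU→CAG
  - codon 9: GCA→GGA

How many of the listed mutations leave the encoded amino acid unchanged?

Codon 1: AUG (Met) → UUG (Leu) — missense.
Codon 2: GAU (Asp) → UAU (Tyr) — missense.
Codon 4: UAC (Tyr) → UAA (Stop) — nonsense.
Codon 5: CGC (Arg) → CGU (Arg) — synonymous.
Codon 7: CAU (His) → CAG (Gln) — missense.
Codon 9: GCA (Ala) → GGA (Gly) — missense.
Synonymous: 1 of 6.

1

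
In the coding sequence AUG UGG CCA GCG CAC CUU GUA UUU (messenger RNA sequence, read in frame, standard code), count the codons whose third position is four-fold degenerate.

4

Codon 1 AUG (Met): third position 1-fold.
Codon 2 UGG (Trp): third position 1-fold.
Codon 3 CCA (Pro): third position 4-fold.
Codon 4 GCG (Ala): third position 4-fold.
Codon 5 CAC (His): third position 2-fold.
Codon 6 CUU (Leu): third position 4-fold.
Codon 7 GUA (Val): third position 4-fold.
Codon 8 UUU (Phe): third position 2-fold.
Four-fold degenerate third positions: 4.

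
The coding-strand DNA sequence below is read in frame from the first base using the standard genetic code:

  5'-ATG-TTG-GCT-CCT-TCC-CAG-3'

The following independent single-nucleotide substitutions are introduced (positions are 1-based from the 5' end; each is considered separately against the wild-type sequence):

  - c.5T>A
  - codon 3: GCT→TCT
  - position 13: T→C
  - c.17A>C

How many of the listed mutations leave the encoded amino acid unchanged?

Codon 2: TTG (Leu) → TAG (Stop) — nonsense.
Codon 3: GCT (Ala) → TCT (Ser) — missense.
Codon 5: TCC (Ser) → CCC (Pro) — missense.
Codon 6: CAG (Gln) → CCG (Pro) — missense.
Synonymous: 0 of 4.

0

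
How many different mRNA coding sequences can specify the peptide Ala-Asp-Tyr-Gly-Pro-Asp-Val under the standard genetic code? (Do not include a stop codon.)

Ala: 4 codons.
Asp: 2 codons.
Tyr: 2 codons.
Gly: 4 codons.
Pro: 4 codons.
Asp: 2 codons.
Val: 4 codons.
4 × 2 × 2 × 4 × 4 × 2 × 4 = 2048.

2048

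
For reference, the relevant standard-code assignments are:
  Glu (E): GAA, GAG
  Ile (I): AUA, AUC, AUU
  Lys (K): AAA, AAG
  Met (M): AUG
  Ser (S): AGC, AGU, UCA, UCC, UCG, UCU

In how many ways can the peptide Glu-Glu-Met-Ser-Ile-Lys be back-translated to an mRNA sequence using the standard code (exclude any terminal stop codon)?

Glu: 2 codons.
Glu: 2 codons.
Met: 1 codon.
Ser: 6 codons.
Ile: 3 codons.
Lys: 2 codons.
2 × 2 × 1 × 6 × 3 × 2 = 144.

144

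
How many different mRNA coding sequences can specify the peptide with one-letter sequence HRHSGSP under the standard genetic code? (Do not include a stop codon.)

13824

His: 2 codons.
Arg: 6 codons.
His: 2 codons.
Ser: 6 codons.
Gly: 4 codons.
Ser: 6 codons.
Pro: 4 codons.
2 × 6 × 2 × 6 × 4 × 6 × 4 = 13824.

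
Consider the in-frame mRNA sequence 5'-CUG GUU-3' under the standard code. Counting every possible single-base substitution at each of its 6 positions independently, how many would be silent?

Codon 1 (CUG, Leu): 4 synonymous substitutions.
Codon 2 (GUU, Val): 3 synonymous substitutions.
Total: 4 + 3 = 7.

7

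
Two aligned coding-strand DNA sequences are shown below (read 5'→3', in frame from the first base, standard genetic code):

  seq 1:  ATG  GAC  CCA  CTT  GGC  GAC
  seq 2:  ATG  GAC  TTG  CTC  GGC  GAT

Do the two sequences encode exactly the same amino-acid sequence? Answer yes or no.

Codon 1: ATG Met / ATG Met — identical.
Codon 2: GAC Asp / GAC Asp — identical.
Codon 3: CCA Pro / TTG Leu — nonsynonymous.
Codon 4: CTT Leu / CTC Leu — synonymous.
Codon 5: GGC Gly / GGC Gly — identical.
Codon 6: GAC Asp / GAT Asp — synonymous.
Nonsynonymous differences: 1 → different protein.

no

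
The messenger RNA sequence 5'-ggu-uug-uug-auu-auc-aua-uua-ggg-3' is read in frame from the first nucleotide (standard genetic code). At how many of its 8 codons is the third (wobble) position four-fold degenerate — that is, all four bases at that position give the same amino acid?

Codon 1 GGU (Gly): third position 4-fold.
Codon 2 UUG (Leu): third position 2-fold.
Codon 3 UUG (Leu): third position 2-fold.
Codon 4 AUU (Ile): third position 3-fold.
Codon 5 AUC (Ile): third position 3-fold.
Codon 6 AUA (Ile): third position 3-fold.
Codon 7 UUA (Leu): third position 2-fold.
Codon 8 GGG (Gly): third position 4-fold.
Four-fold degenerate third positions: 2.

2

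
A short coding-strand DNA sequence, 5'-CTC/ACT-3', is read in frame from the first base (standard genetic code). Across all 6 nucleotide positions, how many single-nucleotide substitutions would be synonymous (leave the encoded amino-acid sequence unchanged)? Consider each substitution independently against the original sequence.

6

Codon 1 (CTC, Leu): 3 synonymous substitutions.
Codon 2 (ACT, Thr): 3 synonymous substitutions.
Total: 3 + 3 = 6.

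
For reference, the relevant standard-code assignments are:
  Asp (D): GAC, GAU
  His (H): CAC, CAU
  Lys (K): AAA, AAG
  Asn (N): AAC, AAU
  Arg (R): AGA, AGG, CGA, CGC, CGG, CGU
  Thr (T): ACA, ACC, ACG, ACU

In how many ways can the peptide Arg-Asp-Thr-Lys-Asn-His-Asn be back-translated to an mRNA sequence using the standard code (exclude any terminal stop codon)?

768

Arg: 6 codons.
Asp: 2 codons.
Thr: 4 codons.
Lys: 2 codons.
Asn: 2 codons.
His: 2 codons.
Asn: 2 codons.
6 × 2 × 4 × 2 × 2 × 2 × 2 = 768.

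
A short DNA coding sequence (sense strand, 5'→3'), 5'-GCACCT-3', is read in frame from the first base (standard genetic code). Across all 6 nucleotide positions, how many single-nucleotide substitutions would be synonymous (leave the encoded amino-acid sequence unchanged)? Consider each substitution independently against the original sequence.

6

Codon 1 (GCA, Ala): 3 synonymous substitutions.
Codon 2 (CCT, Pro): 3 synonymous substitutions.
Total: 3 + 3 = 6.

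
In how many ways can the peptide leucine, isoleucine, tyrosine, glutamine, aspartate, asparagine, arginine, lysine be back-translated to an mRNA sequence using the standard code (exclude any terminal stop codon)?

Leu: 6 codons.
Ile: 3 codons.
Tyr: 2 codons.
Gln: 2 codons.
Asp: 2 codons.
Asn: 2 codons.
Arg: 6 codons.
Lys: 2 codons.
6 × 3 × 2 × 2 × 2 × 2 × 6 × 2 = 3456.

3456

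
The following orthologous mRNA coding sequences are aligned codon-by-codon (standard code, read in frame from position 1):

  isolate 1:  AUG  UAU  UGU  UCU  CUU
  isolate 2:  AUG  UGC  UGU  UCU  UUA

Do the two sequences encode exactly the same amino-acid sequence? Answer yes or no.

no

Codon 1: AUG Met / AUG Met — identical.
Codon 2: UAU Tyr / UGC Cys — nonsynonymous.
Codon 3: UGU Cys / UGU Cys — identical.
Codon 4: UCU Ser / UCU Ser — identical.
Codon 5: CUU Leu / UUA Leu — synonymous.
Nonsynonymous differences: 1 → different protein.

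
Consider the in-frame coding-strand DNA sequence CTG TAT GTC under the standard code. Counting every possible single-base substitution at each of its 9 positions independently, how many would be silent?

8

Codon 1 (CTG, Leu): 4 synonymous substitutions.
Codon 2 (TAT, Tyr): 1 synonymous substitution.
Codon 3 (GTC, Val): 3 synonymous substitutions.
Total: 4 + 1 + 3 = 8.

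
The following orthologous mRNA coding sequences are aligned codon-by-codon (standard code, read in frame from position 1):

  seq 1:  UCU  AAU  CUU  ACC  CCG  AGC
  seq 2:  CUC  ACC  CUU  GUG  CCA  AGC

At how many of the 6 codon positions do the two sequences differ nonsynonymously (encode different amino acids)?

Codon 1: UCU Ser / CUC Leu — nonsynonymous.
Codon 2: AAU Asn / ACC Thr — nonsynonymous.
Codon 3: CUU Leu / CUU Leu — identical.
Codon 4: ACC Thr / GUG Val — nonsynonymous.
Codon 5: CCG Pro / CCA Pro — synonymous.
Codon 6: AGC Ser / AGC Ser — identical.
Nonsynonymous differences: 3.

3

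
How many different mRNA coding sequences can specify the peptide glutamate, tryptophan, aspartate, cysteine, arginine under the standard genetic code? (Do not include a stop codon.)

48

Glu: 2 codons.
Trp: 1 codon.
Asp: 2 codons.
Cys: 2 codons.
Arg: 6 codons.
2 × 1 × 2 × 2 × 6 = 48.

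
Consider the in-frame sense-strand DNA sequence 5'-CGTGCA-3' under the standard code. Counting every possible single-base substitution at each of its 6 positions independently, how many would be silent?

6

Codon 1 (CGT, Arg): 3 synonymous substitutions.
Codon 2 (GCA, Ala): 3 synonymous substitutions.
Total: 3 + 3 = 6.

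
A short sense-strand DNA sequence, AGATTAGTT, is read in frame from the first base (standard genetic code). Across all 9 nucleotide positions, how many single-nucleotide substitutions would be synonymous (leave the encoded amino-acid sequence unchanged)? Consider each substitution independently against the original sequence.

7

Codon 1 (AGA, Arg): 2 synonymous substitutions.
Codon 2 (TTA, Leu): 2 synonymous substitutions.
Codon 3 (GTT, Val): 3 synonymous substitutions.
Total: 2 + 2 + 3 = 7.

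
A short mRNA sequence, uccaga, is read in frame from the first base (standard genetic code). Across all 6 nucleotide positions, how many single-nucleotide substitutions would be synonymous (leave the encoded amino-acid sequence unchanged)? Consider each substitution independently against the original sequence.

Codon 1 (UCC, Ser): 3 synonymous substitutions.
Codon 2 (AGA, Arg): 2 synonymous substitutions.
Total: 3 + 2 = 5.

5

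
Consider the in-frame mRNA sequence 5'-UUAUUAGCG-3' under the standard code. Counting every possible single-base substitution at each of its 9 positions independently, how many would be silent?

7

Codon 1 (UUA, Leu): 2 synonymous substitutions.
Codon 2 (UUA, Leu): 2 synonymous substitutions.
Codon 3 (GCG, Ala): 3 synonymous substitutions.
Total: 2 + 2 + 3 = 7.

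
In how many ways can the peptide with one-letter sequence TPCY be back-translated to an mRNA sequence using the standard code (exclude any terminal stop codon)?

Thr: 4 codons.
Pro: 4 codons.
Cys: 2 codons.
Tyr: 2 codons.
4 × 4 × 2 × 2 = 64.

64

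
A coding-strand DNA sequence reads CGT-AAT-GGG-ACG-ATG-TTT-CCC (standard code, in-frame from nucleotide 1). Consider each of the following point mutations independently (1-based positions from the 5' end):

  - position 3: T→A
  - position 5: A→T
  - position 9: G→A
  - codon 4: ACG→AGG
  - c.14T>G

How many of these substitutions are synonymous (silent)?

2

Codon 1: CGT (Arg) → CGA (Arg) — synonymous.
Codon 2: AAT (Asn) → ATT (Ile) — missense.
Codon 3: GGG (Gly) → GGA (Gly) — synonymous.
Codon 4: ACG (Thr) → AGG (Arg) — missense.
Codon 5: ATG (Met) → AGG (Arg) — missense.
Synonymous: 2 of 5.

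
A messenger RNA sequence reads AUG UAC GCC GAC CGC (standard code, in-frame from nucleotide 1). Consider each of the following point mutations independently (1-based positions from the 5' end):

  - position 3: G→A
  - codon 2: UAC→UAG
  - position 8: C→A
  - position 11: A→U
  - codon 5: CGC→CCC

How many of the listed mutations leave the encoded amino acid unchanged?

Codon 1: AUG (Met) → AUA (Ile) — missense.
Codon 2: UAC (Tyr) → UAG (Stop) — nonsense.
Codon 3: GCC (Ala) → GAC (Asp) — missense.
Codon 4: GAC (Asp) → GUC (Val) — missense.
Codon 5: CGC (Arg) → CCC (Pro) — missense.
Synonymous: 0 of 5.

0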